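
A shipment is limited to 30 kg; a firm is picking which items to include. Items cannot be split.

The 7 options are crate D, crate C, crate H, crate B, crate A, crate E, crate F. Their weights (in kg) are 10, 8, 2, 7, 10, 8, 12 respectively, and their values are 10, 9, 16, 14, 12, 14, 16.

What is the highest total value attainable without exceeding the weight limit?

This is a 0-1 knapsack instance.
crate C + crate H + crate B + crate F: weight 8 + 2 + 7 + 12 = 29 ≤ 30, value 9 + 16 + 14 + 16 = 55.
crate H + crate B + crate E + crate F: weight 2 + 7 + 8 + 12 = 29 ≤ 30, value 16 + 14 + 14 + 16 = 60.
crate H + crate B + crate A + crate E: weight 2 + 7 + 10 + 8 = 27 ≤ 30, value 16 + 14 + 12 + 14 = 56.
Best is crate H, crate B, crate E, and crate F with total value 60.

60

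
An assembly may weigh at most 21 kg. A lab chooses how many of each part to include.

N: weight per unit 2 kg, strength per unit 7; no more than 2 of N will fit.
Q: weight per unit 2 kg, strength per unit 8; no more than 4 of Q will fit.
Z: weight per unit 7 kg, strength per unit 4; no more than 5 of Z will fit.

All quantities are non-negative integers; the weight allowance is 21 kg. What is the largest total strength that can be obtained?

50

Take 2×N, 4×Q, and 1×Z: weight 19 ≤ 21, strength 2·7 + 4·8 + 1·4 = 50.
Q has the best ratio (8/2) and is taken to its limit of 4; remaining capacity is filled optimally with the others.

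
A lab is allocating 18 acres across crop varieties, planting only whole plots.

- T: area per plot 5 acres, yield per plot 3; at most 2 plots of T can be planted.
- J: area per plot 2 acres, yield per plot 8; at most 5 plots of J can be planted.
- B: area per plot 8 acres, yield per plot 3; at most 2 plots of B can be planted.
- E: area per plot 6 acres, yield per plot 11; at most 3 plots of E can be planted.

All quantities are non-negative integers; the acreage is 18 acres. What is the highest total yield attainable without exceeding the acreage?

51

J has the best ratio (8/2); taking only J gives at most 5×8 = 40 (stopped by the supply cap of 5).
Mixing does better — 5×J and 1×E: area 16 ≤ 18, yield 5·8 + 1·11 = 51.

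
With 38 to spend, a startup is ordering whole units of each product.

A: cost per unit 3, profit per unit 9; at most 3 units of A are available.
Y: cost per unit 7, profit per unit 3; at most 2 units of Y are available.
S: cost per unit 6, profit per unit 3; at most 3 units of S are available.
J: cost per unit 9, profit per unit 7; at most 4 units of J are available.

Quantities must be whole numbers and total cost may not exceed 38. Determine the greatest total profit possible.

3×A and 3×J: cost 36 ≤ 38, profit 3·9 + 3·7 = 48.
3×A, 1×S, and 2×J: cost 33 ≤ 38, profit 3·9 + 1·3 + 2·7 = 44.
Best is 48.

48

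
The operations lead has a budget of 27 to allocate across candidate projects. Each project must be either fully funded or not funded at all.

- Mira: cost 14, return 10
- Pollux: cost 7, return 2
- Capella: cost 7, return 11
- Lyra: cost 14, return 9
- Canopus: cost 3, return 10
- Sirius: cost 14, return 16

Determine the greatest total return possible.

37

Take Capella, Canopus, and Sirius: cost 7 + 3 + 14 = 24 ≤ 27, return 11 + 10 + 16 = 37.
No other feasible combination does better.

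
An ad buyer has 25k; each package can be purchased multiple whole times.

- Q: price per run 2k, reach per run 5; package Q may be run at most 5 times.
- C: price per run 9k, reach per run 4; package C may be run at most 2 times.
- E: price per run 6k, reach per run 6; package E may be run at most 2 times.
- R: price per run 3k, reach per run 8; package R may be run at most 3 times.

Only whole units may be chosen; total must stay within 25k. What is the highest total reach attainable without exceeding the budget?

55

R has the best ratio (8/3); taking only R gives at most 3×8 = 24 (stopped by the supply cap of 3).
Mixing does better — 5×Q, 1×E, and 3×R: price 25 ≤ 25, reach 5·5 + 1·6 + 3·8 = 55.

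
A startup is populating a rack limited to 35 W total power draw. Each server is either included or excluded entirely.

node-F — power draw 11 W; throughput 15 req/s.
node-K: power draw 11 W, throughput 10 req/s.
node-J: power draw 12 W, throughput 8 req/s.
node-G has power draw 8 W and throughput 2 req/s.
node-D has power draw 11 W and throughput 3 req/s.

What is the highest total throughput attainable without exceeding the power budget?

This is a 0-1 knapsack instance.
node-F + node-K + node-D: power draw 11 + 11 + 11 = 33 ≤ 35, throughput 15 + 10 + 3 = 28.
node-F + node-K + node-J: power draw 11 + 11 + 12 = 34 ≤ 35, throughput 15 + 10 + 8 = 33.
Best is node-F, node-K, and node-J with total throughput 33.

33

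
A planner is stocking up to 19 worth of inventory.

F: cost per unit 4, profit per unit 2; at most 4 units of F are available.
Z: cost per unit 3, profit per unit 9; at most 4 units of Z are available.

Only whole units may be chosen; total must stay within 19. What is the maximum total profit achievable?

4×Z: cost 12 ≤ 19, profit 4·9 = 36.
1×F and 4×Z: cost 16 ≤ 19, profit 1·2 + 4·9 = 38.
Best is 38.

38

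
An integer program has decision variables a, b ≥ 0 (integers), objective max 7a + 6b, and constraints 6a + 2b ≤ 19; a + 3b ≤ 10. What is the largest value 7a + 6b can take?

26

(a,b)=(2,2): 6·2+2·2=16≤19, 1·2+3·2=8≤10, objective 26.
(a,b)=(1,3): 6·1+2·3=12≤19, 1·1+3·3=10≤10, objective 25.
(a,b)=(2,1): 6·2+2·1=14≤19, 1·2+3·1=5≤10, objective 20.
Maximum is 26 at (a,b)=(2,2).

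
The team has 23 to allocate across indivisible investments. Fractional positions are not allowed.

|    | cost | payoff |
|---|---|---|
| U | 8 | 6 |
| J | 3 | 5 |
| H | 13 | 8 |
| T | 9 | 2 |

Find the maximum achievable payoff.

14

Allowing fractional choices, the relaxed optimum would be about 18.4, but investments are indivisible.
J + H: cost 3 + 13 = 16 ≤ 23, payoff 5 + 8 = 13.
U + H: cost 8 + 13 = 21 ≤ 23, payoff 6 + 8 = 14.
Best is U and H with total payoff 14.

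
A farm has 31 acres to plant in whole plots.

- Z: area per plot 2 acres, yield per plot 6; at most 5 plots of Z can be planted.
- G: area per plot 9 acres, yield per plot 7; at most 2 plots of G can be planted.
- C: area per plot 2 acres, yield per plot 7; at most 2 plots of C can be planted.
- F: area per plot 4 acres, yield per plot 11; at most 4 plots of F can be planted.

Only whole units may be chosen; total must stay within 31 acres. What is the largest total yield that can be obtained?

C has the best ratio (7/2); taking only C gives at most 2×7 = 14 (stopped by the supply cap of 2).
Mixing does better — 5×Z, 2×C, and 4×F: area 30 ≤ 31, yield 5·6 + 2·7 + 4·11 = 88.

88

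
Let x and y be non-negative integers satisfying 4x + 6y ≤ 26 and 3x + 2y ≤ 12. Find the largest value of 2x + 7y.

28

(x,y)=(0,4): 4·0+6·4=24≤26, 3·0+2·4=8≤12, objective 28.
(x,y)=(1,3): 4·1+6·3=22≤26, 3·1+2·3=9≤12, objective 23.
(x,y)=(0,3): 4·0+6·3=18≤26, 3·0+2·3=6≤12, objective 21.
The best lattice point is (0,4), giving 28.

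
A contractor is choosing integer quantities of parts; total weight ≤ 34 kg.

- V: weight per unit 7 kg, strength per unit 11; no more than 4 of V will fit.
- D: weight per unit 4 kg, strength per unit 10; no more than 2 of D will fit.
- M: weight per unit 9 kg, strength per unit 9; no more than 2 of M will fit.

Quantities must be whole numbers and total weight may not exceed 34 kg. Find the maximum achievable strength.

3×V and 2×D: weight 29 ≤ 34, strength 3·11 + 2·10 = 53.
4×V and 1×D: weight 32 ≤ 34, strength 4·11 + 1·10 = 54.
Best is 54.

54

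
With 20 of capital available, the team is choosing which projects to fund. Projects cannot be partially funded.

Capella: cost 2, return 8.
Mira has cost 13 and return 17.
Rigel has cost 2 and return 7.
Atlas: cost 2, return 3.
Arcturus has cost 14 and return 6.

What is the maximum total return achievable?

Capella + Mira + Atlas: cost 2 + 13 + 2 = 17 ≤ 20, return 8 + 17 + 3 = 28.
Capella + Mira + Rigel: cost 2 + 13 + 2 = 17 ≤ 20, return 8 + 17 + 7 = 32.
Capella + Mira + Rigel + Atlas: cost 2 + 13 + 2 + 2 = 19 ≤ 20, return 8 + 17 + 7 + 3 = 35.
Best is Capella, Mira, Rigel, and Atlas with total return 35.

35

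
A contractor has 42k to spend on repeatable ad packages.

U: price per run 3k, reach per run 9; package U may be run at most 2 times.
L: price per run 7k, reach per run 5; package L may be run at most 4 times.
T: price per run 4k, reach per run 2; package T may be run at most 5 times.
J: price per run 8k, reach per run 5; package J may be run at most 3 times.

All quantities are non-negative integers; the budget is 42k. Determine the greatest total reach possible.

2×U, 4×L, and 1×J: price 42 ≤ 42, reach 2·9 + 4·5 + 1·5 = 43.
2×U, 4×L, and 2×T: price 42 ≤ 42, reach 2·9 + 4·5 + 2·2 = 42.
Best is 43.

43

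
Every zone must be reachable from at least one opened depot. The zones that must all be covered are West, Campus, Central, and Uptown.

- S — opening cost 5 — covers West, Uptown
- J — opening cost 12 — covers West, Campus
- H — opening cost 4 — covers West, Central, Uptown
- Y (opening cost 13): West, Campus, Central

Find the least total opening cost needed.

16

Choose J and H: together they cover West, Campus, Central, Uptown — every zone.
Total opening cost: 12 + 4 = 16.
No cover costs less than 16.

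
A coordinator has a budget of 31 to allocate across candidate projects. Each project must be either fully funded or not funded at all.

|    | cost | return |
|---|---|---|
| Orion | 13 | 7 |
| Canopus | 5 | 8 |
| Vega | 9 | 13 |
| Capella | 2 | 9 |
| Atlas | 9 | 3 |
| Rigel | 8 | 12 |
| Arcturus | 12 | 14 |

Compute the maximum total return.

48

This is a 0-1 knapsack instance.
Take Vega, Capella, Rigel, and Arcturus: cost 9 + 2 + 8 + 12 = 31 ≤ 31, return 13 + 9 + 12 + 14 = 48.
No other feasible combination does better.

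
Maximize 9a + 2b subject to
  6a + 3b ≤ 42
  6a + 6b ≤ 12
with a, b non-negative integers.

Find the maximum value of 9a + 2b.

18

(a,b)=(2,0) is feasible, giving 18.
(a,b)=(1,1) is feasible, giving 11.
(a,b)=(1,0) is feasible, giving 9.
Maximum is 18 at (a,b)=(2,0).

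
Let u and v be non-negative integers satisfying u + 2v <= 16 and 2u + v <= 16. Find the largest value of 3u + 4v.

36

(u,v)=(4,6): 1·4+2·6=16≤16, 2·4+1·6=14≤16, objective 36.
(u,v)=(5,5): 1·5+2·5=15≤16, 2·5+1·5=15≤16, objective 35.
(u,v)=(6,4): 1·6+2·4=14≤16, 2·6+1·4=16≤16, objective 34.
(u,v)=(3,6): 1·3+2·6=15≤16, 2·3+1·6=12≤16, objective 33.
No feasible integer point exceeds 36.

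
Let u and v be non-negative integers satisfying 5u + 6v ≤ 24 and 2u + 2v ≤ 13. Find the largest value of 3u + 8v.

32

(u,v)=(0,4): 5·0+6·4=24≤24, 2·0+2·4=8≤13, objective 32.
(u,v)=(1,3): 5·1+6·3=23≤24, 2·1+2·3=8≤13, objective 27.
(u,v)=(0,3): 5·0+6·3=18≤24, 2·0+2·3=6≤13, objective 24.
Maximum is 32 at (u,v)=(0,4).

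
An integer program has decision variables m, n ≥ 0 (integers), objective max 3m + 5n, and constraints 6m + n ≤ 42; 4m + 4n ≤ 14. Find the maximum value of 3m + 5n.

15

Relaxing integrality, the LP optimum is 17.50 at (m,n) = (0, 3.5), which is not an integer point.
(m,n)=(0,3): 6·0+1·3=3≤42, 4·0+4·3=12≤14, objective 15.
(m,n)=(1,2): 6·1+1·2=8≤42, 4·1+4·2=12≤14, objective 13.
No feasible integer point exceeds 15.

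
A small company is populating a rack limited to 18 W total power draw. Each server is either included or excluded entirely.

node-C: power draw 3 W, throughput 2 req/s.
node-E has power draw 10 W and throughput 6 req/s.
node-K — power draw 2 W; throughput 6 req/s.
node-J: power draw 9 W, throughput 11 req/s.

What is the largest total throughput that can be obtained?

19

Allowing fractional choices, the relaxed optimum would be about 21.4, but servers are indivisible.
node-C + node-K + node-J: power draw 3 + 2 + 9 = 14 ≤ 18, throughput 2 + 6 + 11 = 19.
node-K + node-J: power draw 2 + 9 = 11 ≤ 18, throughput 6 + 11 = 17.
Best is node-C, node-K, and node-J with total throughput 19.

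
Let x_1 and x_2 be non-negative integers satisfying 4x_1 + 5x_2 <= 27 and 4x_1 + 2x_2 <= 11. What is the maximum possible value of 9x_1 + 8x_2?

40

The continuous relaxation peaks at (0.0833, 5.33) with value 43.42; rounding to a feasible lattice point costs some objective.
(x_1,x_2)=(0,5): 4·0+5·5=25≤27, 4·0+2·5=10≤11, objective 40.
(x_1,x_2)=(0,4): 4·0+5·4=20≤27, 4·0+2·4=8≤11, objective 32.
Maximum is 40 at (x_1,x_2)=(0,5).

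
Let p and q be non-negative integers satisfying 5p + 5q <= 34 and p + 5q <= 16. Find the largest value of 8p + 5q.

Relaxing integrality, the LP optimum is 54.40 at (p,q) = (6.8, 0), which is not an integer point.
(p,q)=(6,0) is feasible, giving 48.
(p,q)=(5,1) is feasible, giving 45.
(p,q)=(5,0) is feasible, giving 40.
The best lattice point is (6,0), giving 48.

48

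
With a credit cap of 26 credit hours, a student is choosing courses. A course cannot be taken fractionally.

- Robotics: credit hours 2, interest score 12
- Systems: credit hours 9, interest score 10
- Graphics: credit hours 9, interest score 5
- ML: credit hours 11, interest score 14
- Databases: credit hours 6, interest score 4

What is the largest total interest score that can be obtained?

36

Robotics + Systems + ML: credit hours 2 + 9 + 11 = 22 ≤ 26, interest score 12 + 10 + 14 = 36.
Robotics + Systems + Graphics + Databases: credit hours 2 + 9 + 9 + 6 = 26 ≤ 26, interest score 12 + 10 + 5 + 4 = 31.
Robotics + Graphics + ML: credit hours 2 + 9 + 11 = 22 ≤ 26, interest score 12 + 5 + 14 = 31.
Best is Robotics, Systems, and ML with total interest score 36.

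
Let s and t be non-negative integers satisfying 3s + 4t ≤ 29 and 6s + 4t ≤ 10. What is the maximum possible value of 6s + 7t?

(s,t)=(0,2) is feasible, giving 14.
(s,t)=(1,1) is feasible, giving 13.
Maximum is 14 at (s,t)=(0,2).

14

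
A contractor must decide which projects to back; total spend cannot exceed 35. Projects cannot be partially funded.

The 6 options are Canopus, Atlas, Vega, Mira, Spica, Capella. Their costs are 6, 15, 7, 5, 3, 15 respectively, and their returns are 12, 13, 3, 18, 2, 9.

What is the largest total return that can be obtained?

46

Treat it as a binary knapsack problem.
Allowing fractional choices, the relaxed optimum would be about 48.6, but projects are indivisible.
Canopus + Atlas + Vega + Mira: cost 6 + 15 + 7 + 5 = 33 ≤ 35, return 12 + 13 + 3 + 18 = 46.
Canopus + Atlas + Mira: cost 6 + 15 + 5 = 26 ≤ 35, return 12 + 13 + 18 = 43.
Canopus + Atlas + Mira + Spica: cost 6 + 15 + 5 + 3 = 29 ≤ 35, return 12 + 13 + 18 + 2 = 45.
Best is Canopus, Atlas, Vega, and Mira with total return 46.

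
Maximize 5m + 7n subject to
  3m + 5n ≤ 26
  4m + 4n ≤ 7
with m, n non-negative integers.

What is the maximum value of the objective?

(m,n)=(0,1) is feasible, giving 7.
(m,n)=(1,0) is feasible, giving 5.
The best lattice point is (0,1), giving 7.

7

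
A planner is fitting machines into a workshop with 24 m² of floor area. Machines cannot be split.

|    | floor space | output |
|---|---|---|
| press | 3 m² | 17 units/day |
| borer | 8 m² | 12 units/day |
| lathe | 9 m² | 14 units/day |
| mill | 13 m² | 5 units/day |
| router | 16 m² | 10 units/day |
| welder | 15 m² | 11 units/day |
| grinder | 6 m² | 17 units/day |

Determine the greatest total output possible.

48

This is an integer program with binary decision variables.
Take press, lathe, and grinder: floor space 3 + 9 + 6 = 18 ≤ 24, output 17 + 14 + 17 = 48.
No other feasible combination does better.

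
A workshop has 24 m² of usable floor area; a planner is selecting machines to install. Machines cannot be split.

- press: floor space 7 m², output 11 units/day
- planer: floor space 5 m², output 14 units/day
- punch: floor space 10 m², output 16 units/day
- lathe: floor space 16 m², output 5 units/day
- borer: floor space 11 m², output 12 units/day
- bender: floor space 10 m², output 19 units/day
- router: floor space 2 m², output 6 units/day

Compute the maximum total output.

Treat it as a binary knapsack problem.
Allowing fractional choices, the relaxed optimum would be about 50.2, but machines are indivisible.
press + planer + punch + router: floor space 7 + 5 + 10 + 2 = 24 ≤ 24, output 11 + 14 + 16 + 6 = 47.
press + planer + bender: floor space 7 + 5 + 10 = 22 ≤ 24, output 11 + 14 + 19 = 44.
press + planer + bender + router: floor space 7 + 5 + 10 + 2 = 24 ≤ 24, output 11 + 14 + 19 + 6 = 50.
Best is press, planer, bender, and router with total output 50.

50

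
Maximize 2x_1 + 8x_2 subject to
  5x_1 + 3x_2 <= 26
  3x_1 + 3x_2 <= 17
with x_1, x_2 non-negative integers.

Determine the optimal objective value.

40

(x_1,x_2)=(0,5): 5·0+3·5=15≤26, 3·0+3·5=15≤17, objective 40.
(x_1,x_2)=(1,4): 5·1+3·4=17≤26, 3·1+3·4=15≤17, objective 34.
(x_1,x_2)=(0,4): 5·0+3·4=12≤26, 3·0+3·4=12≤17, objective 32.
The best lattice point is (0,5), giving 40.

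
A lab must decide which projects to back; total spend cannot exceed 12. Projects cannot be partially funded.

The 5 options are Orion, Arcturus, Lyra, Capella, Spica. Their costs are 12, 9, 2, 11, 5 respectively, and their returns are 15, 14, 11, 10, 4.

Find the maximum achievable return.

25

Treat it as a binary knapsack problem.
Allowing fractional choices, the relaxed optimum would be about 26.2, but projects are indivisible.
Arcturus + Lyra: cost 9 + 2 = 11 ≤ 12, return 14 + 11 = 25.
Lyra + Spica: cost 2 + 5 = 7 ≤ 12, return 11 + 4 = 15.
Best is Arcturus and Lyra with total return 25.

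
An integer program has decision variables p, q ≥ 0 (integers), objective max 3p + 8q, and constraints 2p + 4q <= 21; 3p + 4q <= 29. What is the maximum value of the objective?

The continuous relaxation peaks at (0, 5.25) with value 42.00; rounding to a feasible lattice point costs some objective.
(p,q)=(0,5): 2·0+4·5=20≤21, 3·0+4·5=20≤29, objective 40.
(p,q)=(1,4): 2·1+4·4=18≤21, 3·1+4·4=19≤29, objective 35.
(p,q)=(0,4): 2·0+4·4=16≤21, 3·0+4·4=16≤29, objective 32.
Maximum is 40 at (p,q)=(0,5).

40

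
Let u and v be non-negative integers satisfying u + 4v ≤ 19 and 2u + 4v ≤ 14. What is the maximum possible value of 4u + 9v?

The continuous relaxation peaks at (0, 3.5) with value 31.50; rounding to a feasible lattice point costs some objective.
(u,v)=(1,3): 1·1+4·3=13≤19, 2·1+4·3=14≤14, objective 31.
(u,v)=(0,3): 1·0+4·3=12≤19, 2·0+4·3=12≤14, objective 27.
(u,v)=(2,2): 1·2+4·2=10≤19, 2·2+4·2=12≤14, objective 26.
Maximum is 31 at (u,v)=(1,3).

31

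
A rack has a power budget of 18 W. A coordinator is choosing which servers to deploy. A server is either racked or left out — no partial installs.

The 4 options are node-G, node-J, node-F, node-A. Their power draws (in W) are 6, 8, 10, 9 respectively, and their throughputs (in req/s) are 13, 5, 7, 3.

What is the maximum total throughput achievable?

20

node-G + node-J: power draw 6 + 8 = 14 ≤ 18, throughput 13 + 5 = 18.
node-G + node-F: power draw 6 + 10 = 16 ≤ 18, throughput 13 + 7 = 20.
Best is node-G and node-F with total throughput 20.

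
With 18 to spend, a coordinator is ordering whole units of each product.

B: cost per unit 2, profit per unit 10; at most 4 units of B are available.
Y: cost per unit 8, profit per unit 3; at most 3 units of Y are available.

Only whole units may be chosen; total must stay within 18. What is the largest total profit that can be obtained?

43

This is a bounded integer knapsack.
B has the best ratio (10/2); taking only B gives at most 4×10 = 40 (stopped by the supply cap of 4).
Mixing does better — 4×B and 1×Y: cost 16 ≤ 18, profit 4·10 + 1·3 = 43.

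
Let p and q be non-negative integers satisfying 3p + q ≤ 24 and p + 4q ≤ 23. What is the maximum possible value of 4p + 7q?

52

(p,q)=(6,4) is feasible, giving 52.
(p,q)=(7,3) is feasible, giving 49.
(p,q)=(5,4) is feasible, giving 48.
(p,q)=(6,3) is feasible, giving 45.
Maximum is 52 at (p,q)=(6,4).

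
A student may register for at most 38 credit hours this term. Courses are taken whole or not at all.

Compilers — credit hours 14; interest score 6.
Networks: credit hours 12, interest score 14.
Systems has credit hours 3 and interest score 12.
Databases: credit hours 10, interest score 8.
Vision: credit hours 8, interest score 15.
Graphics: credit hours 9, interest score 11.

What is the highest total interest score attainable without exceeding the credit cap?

Allowing fractional choices, the relaxed optimum would be about 56.8, but courses are indivisible.
Networks + Systems + Vision + Graphics: credit hours 12 + 3 + 8 + 9 = 32 ≤ 38, interest score 14 + 12 + 15 + 11 = 52.
Networks + Systems + Databases + Vision: credit hours 12 + 3 + 10 + 8 = 33 ≤ 38, interest score 14 + 12 + 8 + 15 = 49.
Best is Networks, Systems, Vision, and Graphics with total interest score 52.

52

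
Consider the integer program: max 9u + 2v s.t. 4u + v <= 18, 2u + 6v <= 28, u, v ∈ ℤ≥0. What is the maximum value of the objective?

40

Relaxing integrality, the LP optimum is 40.50 at (u,v) = (4.5, 0), which is not an integer point.
(u,v)=(4,2): 4·4+1·2=18≤18, 2·4+6·2=20≤28, objective 40.
(u,v)=(4,1): 4·4+1·1=17≤18, 2·4+6·1=14≤28, objective 38.
(u,v)=(4,0): 4·4+1·0=16≤18, 2·4+6·0=8≤28, objective 36.
(u,v)=(3,3): 4·3+1·3=15≤18, 2·3+6·3=24≤28, objective 33.
The best lattice point is (4,2), giving 40.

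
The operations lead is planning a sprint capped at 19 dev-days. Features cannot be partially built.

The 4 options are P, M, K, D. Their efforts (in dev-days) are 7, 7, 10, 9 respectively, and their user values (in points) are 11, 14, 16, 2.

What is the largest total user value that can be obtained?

Take M and K: effort 7 + 10 = 17 ≤ 19, user value 14 + 16 = 30.
No other feasible combination does better.

30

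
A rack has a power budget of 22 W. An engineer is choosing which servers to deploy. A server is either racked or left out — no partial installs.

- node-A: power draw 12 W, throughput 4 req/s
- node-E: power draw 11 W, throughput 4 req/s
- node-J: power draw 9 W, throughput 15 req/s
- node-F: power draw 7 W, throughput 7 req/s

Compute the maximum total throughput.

Allowing fractional choices, the relaxed optimum would be about 24.2, but servers are indivisible.
node-J + node-F: power draw 9 + 7 = 16 ≤ 22, throughput 15 + 7 = 22.
node-E + node-J: power draw 11 + 9 = 20 ≤ 22, throughput 4 + 15 = 19.
node-A + node-J: power draw 12 + 9 = 21 ≤ 22, throughput 4 + 15 = 19.
Best is node-J and node-F with total throughput 22.

22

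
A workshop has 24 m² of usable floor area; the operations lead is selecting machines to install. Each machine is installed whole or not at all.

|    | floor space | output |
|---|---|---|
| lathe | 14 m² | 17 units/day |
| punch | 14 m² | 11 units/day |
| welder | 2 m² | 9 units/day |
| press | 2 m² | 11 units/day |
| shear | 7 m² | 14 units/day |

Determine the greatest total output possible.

Take lathe, press, and shear: floor space 14 + 2 + 7 = 23 ≤ 24, output 17 + 11 + 14 = 42.
No other feasible combination does better.

42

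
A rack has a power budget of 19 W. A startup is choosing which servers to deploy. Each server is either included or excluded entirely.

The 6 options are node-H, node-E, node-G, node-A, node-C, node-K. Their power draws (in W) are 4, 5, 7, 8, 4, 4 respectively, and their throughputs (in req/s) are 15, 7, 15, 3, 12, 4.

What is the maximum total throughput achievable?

46

Take node-H, node-G, node-C, and node-K: power draw 4 + 7 + 4 + 4 = 19 ≤ 19, throughput 15 + 15 + 12 + 4 = 46.
No other feasible combination does better.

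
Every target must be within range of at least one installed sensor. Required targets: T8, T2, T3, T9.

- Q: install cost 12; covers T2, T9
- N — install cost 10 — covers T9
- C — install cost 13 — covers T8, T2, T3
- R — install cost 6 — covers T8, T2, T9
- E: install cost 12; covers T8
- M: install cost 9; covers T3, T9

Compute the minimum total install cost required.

Choose R and M: together they cover T8, T2, T3, T9 — every target.
Total install cost: 6 + 9 = 15.

15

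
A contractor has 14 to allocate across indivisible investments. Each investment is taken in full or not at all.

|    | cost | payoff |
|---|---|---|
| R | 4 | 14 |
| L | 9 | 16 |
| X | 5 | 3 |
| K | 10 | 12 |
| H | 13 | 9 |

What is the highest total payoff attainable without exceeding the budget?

Take R and L: cost 4 + 9 = 13 ≤ 14, payoff 14 + 16 = 30.
No other feasible combination does better.

30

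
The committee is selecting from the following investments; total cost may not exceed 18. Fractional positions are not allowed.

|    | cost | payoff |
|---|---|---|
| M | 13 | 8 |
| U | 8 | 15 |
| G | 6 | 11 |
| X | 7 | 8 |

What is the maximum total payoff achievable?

26

Take U and G: cost 8 + 6 = 14 ≤ 18, payoff 15 + 11 = 26.
No other feasible combination does better.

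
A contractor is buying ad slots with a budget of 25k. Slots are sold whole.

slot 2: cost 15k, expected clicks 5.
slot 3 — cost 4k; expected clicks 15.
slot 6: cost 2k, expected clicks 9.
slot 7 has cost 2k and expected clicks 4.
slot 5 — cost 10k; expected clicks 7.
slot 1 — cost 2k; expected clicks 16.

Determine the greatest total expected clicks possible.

51

Allowing fractional choices, the relaxed optimum would be about 52.7, but ad slots are indivisible.
slot 3 + slot 6 + slot 7 + slot 5 + slot 1: cost 4 + 2 + 2 + 10 + 2 = 20 ≤ 25, expected clicks 15 + 9 + 4 + 7 + 16 = 51.
slot 2 + slot 3 + slot 6 + slot 7 + slot 1: cost 15 + 4 + 2 + 2 + 2 = 25 ≤ 25, expected clicks 5 + 15 + 9 + 4 + 16 = 49.
slot 3 + slot 6 + slot 5 + slot 1: cost 4 + 2 + 10 + 2 = 18 ≤ 25, expected clicks 15 + 9 + 7 + 16 = 47.
Best is slot 3, slot 6, slot 7, slot 5, and slot 1 with total expected clicks 51.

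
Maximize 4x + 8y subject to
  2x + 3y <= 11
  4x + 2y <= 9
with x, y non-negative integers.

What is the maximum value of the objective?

24

Relaxing integrality, the LP optimum is 29.33 at (x,y) = (0, 3.67), which is not an integer point.
(x,y)=(0,3): 2·0+3·3=9≤11, 4·0+2·3=6≤9, objective 24.
(x,y)=(1,2): 2·1+3·2=8≤11, 4·1+2·2=8≤9, objective 20.
(x,y)=(0,2): 2·0+3·2=6≤11, 4·0+2·2=4≤9, objective 16.
Maximum is 24 at (x,y)=(0,3).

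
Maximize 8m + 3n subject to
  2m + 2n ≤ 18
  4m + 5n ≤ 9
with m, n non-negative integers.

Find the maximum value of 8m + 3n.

(m,n)=(2,0) is feasible, giving 16.
(m,n)=(1,1) is feasible, giving 11.
(m,n)=(1,0) is feasible, giving 8.
No feasible integer point exceeds 16.

16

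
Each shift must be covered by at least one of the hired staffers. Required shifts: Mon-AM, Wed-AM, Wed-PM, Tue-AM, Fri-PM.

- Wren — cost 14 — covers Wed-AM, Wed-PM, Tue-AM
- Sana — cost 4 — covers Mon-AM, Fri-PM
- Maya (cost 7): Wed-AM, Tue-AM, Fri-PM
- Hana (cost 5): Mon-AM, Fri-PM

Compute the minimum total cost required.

18

Choose Wren and Sana: together they cover Mon-AM, Wed-AM, Wed-PM, Tue-AM, Fri-PM — every shift.
Total cost: 14 + 4 = 18.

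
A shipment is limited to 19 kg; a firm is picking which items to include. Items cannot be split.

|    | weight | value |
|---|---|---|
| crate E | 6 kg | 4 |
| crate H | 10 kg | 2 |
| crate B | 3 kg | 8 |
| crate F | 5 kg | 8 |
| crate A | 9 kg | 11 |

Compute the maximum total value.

Take crate B, crate F, and crate A: weight 3 + 5 + 9 = 17 ≤ 19, value 8 + 8 + 11 = 27.
No other feasible combination does better.

27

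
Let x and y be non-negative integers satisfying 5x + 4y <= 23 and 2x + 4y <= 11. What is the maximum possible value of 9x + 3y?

(x,y)=(4,0): 5·4+4·0=20≤23, 2·4+4·0=8≤11, objective 36.
(x,y)=(3,1): 5·3+4·1=19≤23, 2·3+4·1=10≤11, objective 30.
(x,y)=(3,0): 5·3+4·0=15≤23, 2·3+4·0=6≤11, objective 27.
Maximum is 36 at (x,y)=(4,0).

36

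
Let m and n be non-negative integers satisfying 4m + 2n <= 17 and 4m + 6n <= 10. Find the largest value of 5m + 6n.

Relaxing integrality, the LP optimum is 12.50 at (m,n) = (2.5, 0), which is not an integer point.
(m,n)=(1,1): 4·1+2·1=6≤17, 4·1+6·1=10≤10, objective 11.
(m,n)=(2,0): 4·2+2·0=8≤17, 4·2+6·0=8≤10, objective 10.
Maximum is 11 at (m,n)=(1,1).

11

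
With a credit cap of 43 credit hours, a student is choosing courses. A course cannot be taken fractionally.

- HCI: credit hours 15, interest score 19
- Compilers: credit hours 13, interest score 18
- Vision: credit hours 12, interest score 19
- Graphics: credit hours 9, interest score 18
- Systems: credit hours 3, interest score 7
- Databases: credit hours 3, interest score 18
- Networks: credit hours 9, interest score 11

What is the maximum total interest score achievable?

Allowing fractional choices, the relaxed optimum would be about 83.8, but courses are indivisible.
Compilers + Vision + Graphics + Systems + Databases: credit hours 13 + 12 + 9 + 3 + 3 = 40 ≤ 43, interest score 18 + 19 + 18 + 7 + 18 = 80.
HCI + Compilers + Graphics + Systems + Databases: credit hours 15 + 13 + 9 + 3 + 3 = 43 ≤ 43, interest score 19 + 18 + 18 + 7 + 18 = 80.
HCI + Vision + Graphics + Systems + Databases: credit hours 15 + 12 + 9 + 3 + 3 = 42 ≤ 43, interest score 19 + 19 + 18 + 7 + 18 = 81.
Best is HCI, Vision, Graphics, Systems, and Databases with total interest score 81.

81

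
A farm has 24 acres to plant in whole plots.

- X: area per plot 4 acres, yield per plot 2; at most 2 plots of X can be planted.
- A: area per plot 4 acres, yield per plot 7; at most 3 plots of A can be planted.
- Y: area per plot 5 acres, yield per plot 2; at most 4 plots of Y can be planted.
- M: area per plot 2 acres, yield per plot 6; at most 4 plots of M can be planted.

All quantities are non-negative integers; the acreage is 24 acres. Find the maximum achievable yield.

47

Take 1×X, 3×A, and 4×M: area 24 ≤ 24, yield 1·2 + 3·7 + 4·6 = 47.
M has the best ratio (6/2) and is taken to its limit of 4; remaining capacity is filled optimally with the others.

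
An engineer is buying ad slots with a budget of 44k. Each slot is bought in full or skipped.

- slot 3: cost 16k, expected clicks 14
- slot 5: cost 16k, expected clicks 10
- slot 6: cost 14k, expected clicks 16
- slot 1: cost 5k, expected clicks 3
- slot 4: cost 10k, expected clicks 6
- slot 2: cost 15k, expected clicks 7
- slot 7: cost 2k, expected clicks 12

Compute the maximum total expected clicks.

Allowing fractional choices, the relaxed optimum would be about 49.5, but ad slots are indivisible.
slot 3 + slot 6 + slot 1 + slot 7: cost 16 + 14 + 5 + 2 = 37 ≤ 44, expected clicks 14 + 16 + 3 + 12 = 45.
slot 5 + slot 6 + slot 4 + slot 7: cost 16 + 14 + 10 + 2 = 42 ≤ 44, expected clicks 10 + 16 + 6 + 12 = 44.
slot 3 + slot 6 + slot 4 + slot 7: cost 16 + 14 + 10 + 2 = 42 ≤ 44, expected clicks 14 + 16 + 6 + 12 = 48.
Best is slot 3, slot 6, slot 4, and slot 7 with total expected clicks 48.

48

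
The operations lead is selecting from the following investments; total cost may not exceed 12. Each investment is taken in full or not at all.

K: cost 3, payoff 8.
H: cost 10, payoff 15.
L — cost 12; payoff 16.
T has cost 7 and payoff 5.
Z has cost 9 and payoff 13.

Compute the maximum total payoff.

Allowing fractional choices, the relaxed optimum would be about 21.5, but investments are indivisible.
L: cost 12 ≤ 12, payoff 16.
K + Z: cost 3 + 9 = 12 ≤ 12, payoff 8 + 13 = 21.
Best is K and Z with total payoff 21.

21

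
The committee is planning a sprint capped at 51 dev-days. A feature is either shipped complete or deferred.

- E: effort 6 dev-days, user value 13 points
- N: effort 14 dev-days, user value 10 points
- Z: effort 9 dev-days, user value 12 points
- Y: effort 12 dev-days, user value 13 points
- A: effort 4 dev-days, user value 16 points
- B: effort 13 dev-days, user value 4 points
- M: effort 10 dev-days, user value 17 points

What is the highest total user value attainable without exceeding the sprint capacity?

71

Allowing fractional choices, the relaxed optimum would be about 78.1, but features are indivisible.
E + N + Y + A + M: effort 6 + 14 + 12 + 4 + 10 = 46 ≤ 51, user value 13 + 10 + 13 + 16 + 17 = 69.
E + Z + Y + A + M: effort 6 + 9 + 12 + 4 + 10 = 41 ≤ 51, user value 13 + 12 + 13 + 16 + 17 = 71.
Best is E, Z, Y, A, and M with total user value 71.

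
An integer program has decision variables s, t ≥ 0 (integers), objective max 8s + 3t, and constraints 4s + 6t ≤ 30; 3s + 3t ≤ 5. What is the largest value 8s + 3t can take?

(s,t)=(1,0) is feasible, giving 8.
(s,t)=(0,1) is feasible, giving 3.
No feasible integer point exceeds 8.

8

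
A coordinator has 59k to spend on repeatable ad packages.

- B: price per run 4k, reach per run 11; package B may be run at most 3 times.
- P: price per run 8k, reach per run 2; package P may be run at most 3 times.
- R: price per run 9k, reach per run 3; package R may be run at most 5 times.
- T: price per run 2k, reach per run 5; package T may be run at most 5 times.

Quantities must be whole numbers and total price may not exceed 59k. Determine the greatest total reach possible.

70

Take 3×B, 4×R, and 5×T: price 58 ≤ 59, reach 3·11 + 4·3 + 5·5 = 70.
B has the best ratio (11/4) and is taken to its limit of 3; remaining capacity is filled optimally with the others.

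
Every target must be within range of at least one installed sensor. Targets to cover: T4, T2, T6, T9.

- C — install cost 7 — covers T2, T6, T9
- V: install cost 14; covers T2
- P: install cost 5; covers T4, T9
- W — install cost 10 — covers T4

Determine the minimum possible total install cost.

12

Choose C and P: together they cover T4, T2, T6, T9 — every target.
Total install cost: 7 + 5 = 12.
No cover costs less than 12.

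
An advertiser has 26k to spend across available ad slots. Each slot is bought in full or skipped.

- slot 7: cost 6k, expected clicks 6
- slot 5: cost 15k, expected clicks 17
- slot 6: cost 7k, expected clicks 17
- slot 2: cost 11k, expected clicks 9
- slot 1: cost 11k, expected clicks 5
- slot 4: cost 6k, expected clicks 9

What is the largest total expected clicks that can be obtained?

35

Allowing fractional choices, the relaxed optimum would be about 40.7, but ad slots are indivisible.
slot 6 + slot 2 + slot 4: cost 7 + 11 + 6 = 24 ≤ 26, expected clicks 17 + 9 + 9 = 35.
slot 5 + slot 6: cost 15 + 7 = 22 ≤ 26, expected clicks 17 + 17 = 34.
Best is slot 6, slot 2, and slot 4 with total expected clicks 35.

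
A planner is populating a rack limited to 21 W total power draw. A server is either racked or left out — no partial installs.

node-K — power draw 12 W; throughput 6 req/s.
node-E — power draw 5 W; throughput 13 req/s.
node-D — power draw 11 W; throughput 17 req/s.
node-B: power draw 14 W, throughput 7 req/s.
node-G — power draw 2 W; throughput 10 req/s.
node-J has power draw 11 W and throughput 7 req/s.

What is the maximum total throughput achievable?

40

node-E + node-D + node-G: power draw 5 + 11 + 2 = 18 ≤ 21, throughput 13 + 17 + 10 = 40.
node-E + node-D: power draw 5 + 11 = 16 ≤ 21, throughput 13 + 17 = 30.
node-E + node-G + node-J: power draw 5 + 2 + 11 = 18 ≤ 21, throughput 13 + 10 + 7 = 30.
Best is node-E, node-D, and node-G with total throughput 40.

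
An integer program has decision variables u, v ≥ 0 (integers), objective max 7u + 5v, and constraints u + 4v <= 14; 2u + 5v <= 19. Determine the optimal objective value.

63

Relaxing integrality, the LP optimum is 66.50 at (u,v) = (9.5, 0), which is not an integer point.
(u,v)=(9,0) is feasible, giving 63.
(u,v)=(8,0) is feasible, giving 56.
Maximum is 63 at (u,v)=(9,0).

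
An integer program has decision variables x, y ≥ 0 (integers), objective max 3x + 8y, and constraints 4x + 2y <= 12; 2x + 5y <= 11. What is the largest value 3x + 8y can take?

16

Relaxing integrality, the LP optimum is 17.60 at (x,y) = (0, 2.2), which is not an integer point.
(x,y)=(0,2): 4·0+2·2=4≤12, 2·0+5·2=10≤11, objective 16.
(x,y)=(1,1): 4·1+2·1=6≤12, 2·1+5·1=7≤11, objective 11.
The best lattice point is (0,2), giving 16.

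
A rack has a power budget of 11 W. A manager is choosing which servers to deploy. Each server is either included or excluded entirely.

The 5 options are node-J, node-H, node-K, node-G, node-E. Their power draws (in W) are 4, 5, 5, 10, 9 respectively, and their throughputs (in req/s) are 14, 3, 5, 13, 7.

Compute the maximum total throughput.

19

Treat it as a binary knapsack problem.
Take node-J and node-K: power draw 4 + 5 = 9 ≤ 11, throughput 14 + 5 = 19.
No other feasible combination does better.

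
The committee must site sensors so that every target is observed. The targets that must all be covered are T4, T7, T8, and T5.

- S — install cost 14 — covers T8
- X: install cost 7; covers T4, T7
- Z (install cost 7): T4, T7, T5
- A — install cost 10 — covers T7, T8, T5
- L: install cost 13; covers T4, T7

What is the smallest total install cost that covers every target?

17

This is an integer covering problem.
Choose X and A: together they cover T4, T7, T8, T5 — every target.
Total install cost: 7 + 10 = 17.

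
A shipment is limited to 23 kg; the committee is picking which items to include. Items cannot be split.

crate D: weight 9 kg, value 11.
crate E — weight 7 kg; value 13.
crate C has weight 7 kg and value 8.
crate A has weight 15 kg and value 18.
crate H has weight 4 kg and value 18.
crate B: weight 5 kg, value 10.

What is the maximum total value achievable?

Allowing fractional choices, the relaxed optimum would be about 49.6, but items are indivisible.
crate E + crate C + crate H + crate B: weight 7 + 7 + 4 + 5 = 23 ≤ 23, value 13 + 8 + 18 + 10 = 49.
crate D + crate E + crate H: weight 9 + 7 + 4 = 20 ≤ 23, value 11 + 13 + 18 = 42.
crate E + crate H + crate B: weight 7 + 4 + 5 = 16 ≤ 23, value 13 + 18 + 10 = 41.
Best is crate E, crate C, crate H, and crate B with total value 49.

49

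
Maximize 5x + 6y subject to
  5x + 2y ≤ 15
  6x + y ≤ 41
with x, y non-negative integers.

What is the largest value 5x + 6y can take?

42

(x,y)=(0,7) is feasible, giving 42.
(x,y)=(0,6) is feasible, giving 36.
The best lattice point is (0,7), giving 42.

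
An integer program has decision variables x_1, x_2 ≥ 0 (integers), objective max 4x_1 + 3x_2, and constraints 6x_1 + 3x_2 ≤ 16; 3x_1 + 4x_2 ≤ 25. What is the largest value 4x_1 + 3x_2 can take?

15

The continuous relaxation peaks at (0, 5.33) with value 16.00; rounding to a feasible lattice point costs some objective.
(x_1,x_2)=(0,5): 6·0+3·5=15≤16, 3·0+4·5=20≤25, objective 15.
(x_1,x_2)=(0,4): 6·0+3·4=12≤16, 3·0+4·4=16≤25, objective 12.
No feasible integer point exceeds 15.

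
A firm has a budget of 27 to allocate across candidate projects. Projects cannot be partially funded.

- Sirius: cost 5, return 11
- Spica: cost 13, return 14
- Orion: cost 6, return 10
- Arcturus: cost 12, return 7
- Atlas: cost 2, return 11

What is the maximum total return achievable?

Treat it as a binary knapsack problem.
Take Sirius, Spica, Orion, and Atlas: cost 5 + 13 + 6 + 2 = 26 ≤ 27, return 11 + 14 + 10 + 11 = 46.
No other feasible combination does better.

46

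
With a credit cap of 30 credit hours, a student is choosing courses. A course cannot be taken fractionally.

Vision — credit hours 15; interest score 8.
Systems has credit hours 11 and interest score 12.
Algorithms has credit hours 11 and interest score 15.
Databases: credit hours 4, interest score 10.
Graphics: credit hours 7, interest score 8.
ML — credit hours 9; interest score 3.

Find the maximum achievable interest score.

37

Allowing fractional choices, the relaxed optimum would be about 41.7, but courses are indivisible.
Systems + Algorithms + Graphics: credit hours 11 + 11 + 7 = 29 ≤ 30, interest score 12 + 15 + 8 = 35.
Systems + Algorithms + Databases: credit hours 11 + 11 + 4 = 26 ≤ 30, interest score 12 + 15 + 10 = 37.
Best is Systems, Algorithms, and Databases with total interest score 37.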